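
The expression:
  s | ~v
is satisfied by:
  {s: True, v: False}
  {v: False, s: False}
  {v: True, s: True}


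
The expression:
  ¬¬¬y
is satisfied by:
  {y: False}


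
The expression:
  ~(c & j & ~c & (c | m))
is always true.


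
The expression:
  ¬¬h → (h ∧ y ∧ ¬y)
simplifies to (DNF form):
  ¬h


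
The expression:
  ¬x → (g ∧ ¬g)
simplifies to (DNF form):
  x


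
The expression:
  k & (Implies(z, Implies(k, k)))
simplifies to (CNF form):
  k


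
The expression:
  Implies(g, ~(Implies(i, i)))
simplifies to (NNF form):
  ~g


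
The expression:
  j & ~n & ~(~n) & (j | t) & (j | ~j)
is never true.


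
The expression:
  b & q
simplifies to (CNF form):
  b & q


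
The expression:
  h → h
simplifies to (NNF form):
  True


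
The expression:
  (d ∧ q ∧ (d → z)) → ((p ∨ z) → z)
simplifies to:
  True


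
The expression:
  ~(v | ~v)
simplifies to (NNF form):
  False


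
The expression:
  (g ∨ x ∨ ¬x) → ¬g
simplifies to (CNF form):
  ¬g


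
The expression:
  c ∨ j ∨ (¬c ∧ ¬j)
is always true.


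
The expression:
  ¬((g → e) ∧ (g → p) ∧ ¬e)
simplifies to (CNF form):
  e ∨ g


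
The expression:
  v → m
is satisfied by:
  {m: True, v: False}
  {v: False, m: False}
  {v: True, m: True}


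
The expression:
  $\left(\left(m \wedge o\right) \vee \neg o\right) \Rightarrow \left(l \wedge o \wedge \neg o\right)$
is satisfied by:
  {o: True, m: False}


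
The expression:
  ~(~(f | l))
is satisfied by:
  {l: True, f: True}
  {l: True, f: False}
  {f: True, l: False}


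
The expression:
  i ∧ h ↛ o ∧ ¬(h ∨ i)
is never true.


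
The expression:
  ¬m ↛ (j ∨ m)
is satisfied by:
  {j: False, m: False}


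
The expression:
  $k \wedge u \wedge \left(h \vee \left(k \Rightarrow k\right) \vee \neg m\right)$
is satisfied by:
  {u: True, k: True}


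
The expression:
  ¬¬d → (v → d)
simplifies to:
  True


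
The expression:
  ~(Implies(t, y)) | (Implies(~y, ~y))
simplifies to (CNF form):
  True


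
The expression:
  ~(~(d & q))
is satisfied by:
  {d: True, q: True}


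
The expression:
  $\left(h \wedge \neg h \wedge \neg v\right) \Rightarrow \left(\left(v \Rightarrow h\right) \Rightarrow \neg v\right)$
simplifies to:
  $\text{True}$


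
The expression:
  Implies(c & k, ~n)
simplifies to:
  ~c | ~k | ~n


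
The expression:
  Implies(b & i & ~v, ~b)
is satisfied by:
  {v: True, b: False, i: False}
  {v: False, b: False, i: False}
  {i: True, v: True, b: False}
  {i: True, v: False, b: False}
  {b: True, v: True, i: False}
  {b: True, v: False, i: False}
  {b: True, i: True, v: True}


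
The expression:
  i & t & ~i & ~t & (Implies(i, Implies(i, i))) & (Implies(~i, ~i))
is never true.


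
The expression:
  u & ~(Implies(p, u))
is never true.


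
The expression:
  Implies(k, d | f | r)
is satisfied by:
  {r: True, d: True, f: True, k: False}
  {r: True, d: True, f: False, k: False}
  {r: True, f: True, k: False, d: False}
  {r: True, f: False, k: False, d: False}
  {d: True, f: True, k: False, r: False}
  {d: True, f: False, k: False, r: False}
  {f: True, d: False, k: False, r: False}
  {f: False, d: False, k: False, r: False}
  {r: True, d: True, k: True, f: True}
  {r: True, d: True, k: True, f: False}
  {r: True, k: True, f: True, d: False}
  {r: True, k: True, f: False, d: False}
  {k: True, d: True, f: True, r: False}
  {k: True, d: True, f: False, r: False}
  {k: True, f: True, d: False, r: False}


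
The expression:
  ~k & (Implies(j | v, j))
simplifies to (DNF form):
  (j & ~k) | (~k & ~v)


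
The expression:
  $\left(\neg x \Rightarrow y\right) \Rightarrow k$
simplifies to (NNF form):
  $k \vee \left(\neg x \wedge \neg y\right)$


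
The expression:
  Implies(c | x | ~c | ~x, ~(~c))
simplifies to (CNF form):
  c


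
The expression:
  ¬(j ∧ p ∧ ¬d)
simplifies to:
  d ∨ ¬j ∨ ¬p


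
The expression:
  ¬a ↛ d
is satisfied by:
  {d: True, a: False}
  {a: False, d: False}
  {a: True, d: True}


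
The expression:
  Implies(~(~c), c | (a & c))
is always true.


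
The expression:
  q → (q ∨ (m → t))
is always true.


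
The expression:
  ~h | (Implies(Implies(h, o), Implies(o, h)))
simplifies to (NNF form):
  True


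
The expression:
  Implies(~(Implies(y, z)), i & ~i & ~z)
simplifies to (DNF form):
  z | ~y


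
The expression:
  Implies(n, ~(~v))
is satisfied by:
  {v: True, n: False}
  {n: False, v: False}
  {n: True, v: True}


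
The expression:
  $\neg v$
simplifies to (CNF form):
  $\neg v$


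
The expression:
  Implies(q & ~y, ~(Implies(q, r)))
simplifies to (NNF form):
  y | ~q | ~r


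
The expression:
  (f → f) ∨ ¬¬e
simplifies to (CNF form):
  True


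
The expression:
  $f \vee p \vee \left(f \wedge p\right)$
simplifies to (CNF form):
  $f \vee p$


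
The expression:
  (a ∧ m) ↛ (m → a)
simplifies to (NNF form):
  False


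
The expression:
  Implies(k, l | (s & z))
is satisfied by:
  {z: True, l: True, s: True, k: False}
  {z: True, l: True, s: False, k: False}
  {l: True, s: True, k: False, z: False}
  {l: True, s: False, k: False, z: False}
  {z: True, s: True, k: False, l: False}
  {z: True, s: False, k: False, l: False}
  {s: True, z: False, k: False, l: False}
  {s: False, z: False, k: False, l: False}
  {z: True, l: True, k: True, s: True}
  {z: True, l: True, k: True, s: False}
  {l: True, k: True, s: True, z: False}
  {l: True, k: True, s: False, z: False}
  {z: True, k: True, s: True, l: False}


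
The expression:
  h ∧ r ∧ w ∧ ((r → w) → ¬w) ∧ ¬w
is never true.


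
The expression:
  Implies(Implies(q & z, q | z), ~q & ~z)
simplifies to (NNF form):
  ~q & ~z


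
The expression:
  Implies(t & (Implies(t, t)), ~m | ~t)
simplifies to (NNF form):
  ~m | ~t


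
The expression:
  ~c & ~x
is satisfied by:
  {x: False, c: False}


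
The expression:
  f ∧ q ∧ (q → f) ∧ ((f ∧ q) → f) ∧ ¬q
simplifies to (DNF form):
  False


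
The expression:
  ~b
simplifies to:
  ~b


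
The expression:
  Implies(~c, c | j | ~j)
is always true.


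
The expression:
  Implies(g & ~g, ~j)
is always true.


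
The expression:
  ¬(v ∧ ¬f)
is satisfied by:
  {f: True, v: False}
  {v: False, f: False}
  {v: True, f: True}


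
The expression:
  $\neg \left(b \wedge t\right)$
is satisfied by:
  {t: False, b: False}
  {b: True, t: False}
  {t: True, b: False}


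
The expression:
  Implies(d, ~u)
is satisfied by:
  {u: False, d: False}
  {d: True, u: False}
  {u: True, d: False}


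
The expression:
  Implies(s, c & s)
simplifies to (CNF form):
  c | ~s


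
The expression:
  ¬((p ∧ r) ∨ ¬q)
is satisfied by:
  {q: True, p: False, r: False}
  {r: True, q: True, p: False}
  {p: True, q: True, r: False}


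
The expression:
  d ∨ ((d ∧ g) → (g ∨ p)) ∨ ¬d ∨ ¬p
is always true.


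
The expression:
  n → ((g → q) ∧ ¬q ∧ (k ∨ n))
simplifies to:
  (¬g ∧ ¬q) ∨ ¬n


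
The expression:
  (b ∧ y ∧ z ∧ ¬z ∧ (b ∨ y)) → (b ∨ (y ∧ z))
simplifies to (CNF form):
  True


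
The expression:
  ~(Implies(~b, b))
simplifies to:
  ~b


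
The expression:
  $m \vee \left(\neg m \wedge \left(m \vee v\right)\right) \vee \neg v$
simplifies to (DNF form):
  $\text{True}$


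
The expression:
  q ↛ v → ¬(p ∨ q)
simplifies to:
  v ∨ ¬q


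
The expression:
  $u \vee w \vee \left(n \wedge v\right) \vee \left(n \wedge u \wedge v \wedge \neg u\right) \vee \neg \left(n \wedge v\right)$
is always true.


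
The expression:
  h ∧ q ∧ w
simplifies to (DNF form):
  h ∧ q ∧ w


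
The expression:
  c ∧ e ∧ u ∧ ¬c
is never true.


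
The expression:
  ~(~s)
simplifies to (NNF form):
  s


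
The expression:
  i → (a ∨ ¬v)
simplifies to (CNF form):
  a ∨ ¬i ∨ ¬v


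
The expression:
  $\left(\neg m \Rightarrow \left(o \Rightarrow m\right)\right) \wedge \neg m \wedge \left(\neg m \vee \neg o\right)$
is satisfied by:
  {o: False, m: False}


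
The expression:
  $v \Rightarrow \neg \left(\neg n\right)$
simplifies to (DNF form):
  $n \vee \neg v$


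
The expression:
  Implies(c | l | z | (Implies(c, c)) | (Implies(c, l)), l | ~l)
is always true.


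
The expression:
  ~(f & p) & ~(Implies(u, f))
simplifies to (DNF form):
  u & ~f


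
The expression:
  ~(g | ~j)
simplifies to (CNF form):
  j & ~g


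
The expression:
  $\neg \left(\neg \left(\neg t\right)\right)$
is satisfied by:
  {t: False}


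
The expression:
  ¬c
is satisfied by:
  {c: False}


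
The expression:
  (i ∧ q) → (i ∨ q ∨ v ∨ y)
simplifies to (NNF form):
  True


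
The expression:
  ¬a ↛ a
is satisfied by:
  {a: False}


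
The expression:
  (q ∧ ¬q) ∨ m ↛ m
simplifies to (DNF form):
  False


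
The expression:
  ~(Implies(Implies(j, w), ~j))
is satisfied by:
  {j: True, w: True}


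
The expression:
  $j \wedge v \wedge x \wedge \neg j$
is never true.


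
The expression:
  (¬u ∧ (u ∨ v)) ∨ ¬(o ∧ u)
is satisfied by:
  {u: False, o: False}
  {o: True, u: False}
  {u: True, o: False}


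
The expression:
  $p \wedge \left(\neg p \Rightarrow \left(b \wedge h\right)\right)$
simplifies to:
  $p$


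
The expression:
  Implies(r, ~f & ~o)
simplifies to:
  ~r | (~f & ~o)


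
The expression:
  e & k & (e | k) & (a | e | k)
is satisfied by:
  {e: True, k: True}


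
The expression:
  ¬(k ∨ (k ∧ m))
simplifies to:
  ¬k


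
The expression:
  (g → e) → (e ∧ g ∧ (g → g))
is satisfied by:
  {g: True}


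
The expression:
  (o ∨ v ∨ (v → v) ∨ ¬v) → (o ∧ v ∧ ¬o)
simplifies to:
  False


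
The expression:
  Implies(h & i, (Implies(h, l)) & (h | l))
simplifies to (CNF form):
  l | ~h | ~i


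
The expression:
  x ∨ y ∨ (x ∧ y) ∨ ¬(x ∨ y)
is always true.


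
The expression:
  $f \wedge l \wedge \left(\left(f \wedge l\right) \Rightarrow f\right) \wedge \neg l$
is never true.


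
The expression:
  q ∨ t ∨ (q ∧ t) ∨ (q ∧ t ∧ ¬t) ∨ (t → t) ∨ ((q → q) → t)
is always true.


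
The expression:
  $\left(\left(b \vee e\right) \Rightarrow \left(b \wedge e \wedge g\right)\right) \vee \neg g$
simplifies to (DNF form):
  $\left(b \wedge e\right) \vee \left(\neg b \wedge \neg e\right) \vee \neg g$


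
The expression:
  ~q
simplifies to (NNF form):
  ~q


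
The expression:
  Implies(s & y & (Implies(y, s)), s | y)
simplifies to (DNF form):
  True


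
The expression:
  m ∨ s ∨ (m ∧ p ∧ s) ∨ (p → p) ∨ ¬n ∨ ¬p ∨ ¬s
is always true.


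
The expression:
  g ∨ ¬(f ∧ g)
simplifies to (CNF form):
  True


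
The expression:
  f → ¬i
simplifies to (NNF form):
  ¬f ∨ ¬i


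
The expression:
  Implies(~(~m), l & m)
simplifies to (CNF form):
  l | ~m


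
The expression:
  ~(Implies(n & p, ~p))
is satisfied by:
  {p: True, n: True}


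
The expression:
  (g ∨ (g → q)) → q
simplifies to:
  q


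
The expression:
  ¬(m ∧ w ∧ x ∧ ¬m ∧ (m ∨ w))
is always true.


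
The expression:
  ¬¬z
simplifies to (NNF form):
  z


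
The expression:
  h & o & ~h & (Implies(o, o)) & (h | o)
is never true.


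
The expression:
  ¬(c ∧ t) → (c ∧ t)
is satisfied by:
  {t: True, c: True}


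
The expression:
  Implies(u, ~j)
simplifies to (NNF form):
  ~j | ~u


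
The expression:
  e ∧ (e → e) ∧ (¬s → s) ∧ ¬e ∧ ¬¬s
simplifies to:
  False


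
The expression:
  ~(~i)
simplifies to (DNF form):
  i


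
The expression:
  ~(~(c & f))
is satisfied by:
  {c: True, f: True}


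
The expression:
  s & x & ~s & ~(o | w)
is never true.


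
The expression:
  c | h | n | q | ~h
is always true.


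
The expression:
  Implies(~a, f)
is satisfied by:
  {a: True, f: True}
  {a: True, f: False}
  {f: True, a: False}


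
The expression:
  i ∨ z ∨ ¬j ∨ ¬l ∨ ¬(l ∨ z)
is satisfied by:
  {i: True, z: True, l: False, j: False}
  {i: True, l: False, z: False, j: False}
  {z: True, i: False, l: False, j: False}
  {i: False, l: False, z: False, j: False}
  {j: True, i: True, z: True, l: False}
  {j: True, i: True, l: False, z: False}
  {j: True, z: True, i: False, l: False}
  {j: True, i: False, l: False, z: False}
  {i: True, l: True, z: True, j: False}
  {i: True, l: True, j: False, z: False}
  {l: True, z: True, j: False, i: False}
  {l: True, j: False, z: False, i: False}
  {i: True, l: True, j: True, z: True}
  {i: True, l: True, j: True, z: False}
  {l: True, j: True, z: True, i: False}


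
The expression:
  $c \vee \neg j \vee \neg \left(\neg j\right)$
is always true.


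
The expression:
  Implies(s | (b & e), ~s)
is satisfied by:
  {s: False}


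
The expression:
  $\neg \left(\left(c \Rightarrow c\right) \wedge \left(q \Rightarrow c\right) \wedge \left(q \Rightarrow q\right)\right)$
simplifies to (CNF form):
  $q \wedge \neg c$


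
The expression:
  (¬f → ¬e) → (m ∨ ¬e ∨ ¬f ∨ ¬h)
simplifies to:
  m ∨ ¬e ∨ ¬f ∨ ¬h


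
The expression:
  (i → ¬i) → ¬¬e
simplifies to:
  e ∨ i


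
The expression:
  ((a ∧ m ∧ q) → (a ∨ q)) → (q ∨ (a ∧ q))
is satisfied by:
  {q: True}


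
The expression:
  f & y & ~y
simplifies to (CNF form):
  False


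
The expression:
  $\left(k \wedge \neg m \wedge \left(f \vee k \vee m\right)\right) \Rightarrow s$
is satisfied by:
  {s: True, m: True, k: False}
  {s: True, k: False, m: False}
  {m: True, k: False, s: False}
  {m: False, k: False, s: False}
  {s: True, m: True, k: True}
  {s: True, k: True, m: False}
  {m: True, k: True, s: False}


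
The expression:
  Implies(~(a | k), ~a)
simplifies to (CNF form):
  True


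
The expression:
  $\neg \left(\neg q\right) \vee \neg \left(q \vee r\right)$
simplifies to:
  $q \vee \neg r$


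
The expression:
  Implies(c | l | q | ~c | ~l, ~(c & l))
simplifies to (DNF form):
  ~c | ~l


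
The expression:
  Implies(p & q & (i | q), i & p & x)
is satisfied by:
  {x: True, i: True, p: False, q: False}
  {x: True, i: False, p: False, q: False}
  {i: True, x: False, p: False, q: False}
  {x: False, i: False, p: False, q: False}
  {x: True, q: True, i: True, p: False}
  {x: True, q: True, i: False, p: False}
  {q: True, i: True, x: False, p: False}
  {q: True, x: False, i: False, p: False}
  {x: True, p: True, i: True, q: False}
  {x: True, p: True, i: False, q: False}
  {p: True, i: True, x: False, q: False}
  {p: True, x: False, i: False, q: False}
  {x: True, q: True, p: True, i: True}


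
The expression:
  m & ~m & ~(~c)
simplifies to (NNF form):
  False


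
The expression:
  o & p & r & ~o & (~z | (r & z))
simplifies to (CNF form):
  False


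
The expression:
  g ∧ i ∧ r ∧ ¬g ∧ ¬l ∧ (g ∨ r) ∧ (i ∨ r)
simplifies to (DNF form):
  False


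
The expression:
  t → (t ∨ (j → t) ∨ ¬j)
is always true.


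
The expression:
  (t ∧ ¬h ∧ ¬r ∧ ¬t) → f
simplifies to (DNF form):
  True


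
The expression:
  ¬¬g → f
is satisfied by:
  {f: True, g: False}
  {g: False, f: False}
  {g: True, f: True}


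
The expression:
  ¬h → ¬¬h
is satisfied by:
  {h: True}


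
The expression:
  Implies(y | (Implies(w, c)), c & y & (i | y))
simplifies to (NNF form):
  (c | w) & (c | ~y) & (y | ~c)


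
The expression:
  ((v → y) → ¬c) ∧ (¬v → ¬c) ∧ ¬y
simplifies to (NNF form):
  ¬y ∧ (v ∨ ¬c)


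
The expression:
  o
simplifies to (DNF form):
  o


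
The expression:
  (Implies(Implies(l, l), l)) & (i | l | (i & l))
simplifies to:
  l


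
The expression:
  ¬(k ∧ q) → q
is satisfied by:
  {q: True}


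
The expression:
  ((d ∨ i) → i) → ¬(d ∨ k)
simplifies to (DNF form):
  (d ∧ ¬i) ∨ (¬d ∧ ¬k)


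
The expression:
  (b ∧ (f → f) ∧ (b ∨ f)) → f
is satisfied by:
  {f: True, b: False}
  {b: False, f: False}
  {b: True, f: True}


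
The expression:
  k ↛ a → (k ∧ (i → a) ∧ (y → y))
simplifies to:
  a ∨ ¬i ∨ ¬k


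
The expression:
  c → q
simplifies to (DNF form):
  q ∨ ¬c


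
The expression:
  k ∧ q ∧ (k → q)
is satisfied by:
  {q: True, k: True}


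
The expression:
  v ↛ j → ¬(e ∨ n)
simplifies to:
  j ∨ (¬e ∧ ¬n) ∨ ¬v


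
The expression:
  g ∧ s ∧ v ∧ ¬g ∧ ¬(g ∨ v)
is never true.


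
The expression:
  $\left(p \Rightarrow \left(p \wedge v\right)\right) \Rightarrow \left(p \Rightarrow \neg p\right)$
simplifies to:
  $\neg p \vee \neg v$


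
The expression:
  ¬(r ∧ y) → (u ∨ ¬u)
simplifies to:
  True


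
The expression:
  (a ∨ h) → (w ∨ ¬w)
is always true.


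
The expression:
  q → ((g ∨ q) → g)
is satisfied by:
  {g: True, q: False}
  {q: False, g: False}
  {q: True, g: True}


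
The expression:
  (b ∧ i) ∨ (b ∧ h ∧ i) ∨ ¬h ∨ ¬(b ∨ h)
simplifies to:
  (b ∧ i) ∨ ¬h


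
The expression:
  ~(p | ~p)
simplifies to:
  False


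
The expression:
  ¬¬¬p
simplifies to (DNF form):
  ¬p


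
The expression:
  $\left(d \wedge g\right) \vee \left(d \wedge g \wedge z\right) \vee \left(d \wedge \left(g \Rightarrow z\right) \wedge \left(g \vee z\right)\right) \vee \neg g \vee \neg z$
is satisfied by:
  {d: True, g: False, z: False}
  {g: False, z: False, d: False}
  {d: True, z: True, g: False}
  {z: True, g: False, d: False}
  {d: True, g: True, z: False}
  {g: True, d: False, z: False}
  {d: True, z: True, g: True}


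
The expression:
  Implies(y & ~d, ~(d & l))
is always true.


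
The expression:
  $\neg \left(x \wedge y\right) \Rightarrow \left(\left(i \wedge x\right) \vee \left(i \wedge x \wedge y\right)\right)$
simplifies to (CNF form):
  $x \wedge \left(i \vee y\right)$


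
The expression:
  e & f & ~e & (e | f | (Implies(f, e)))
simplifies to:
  False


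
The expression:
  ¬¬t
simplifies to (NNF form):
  t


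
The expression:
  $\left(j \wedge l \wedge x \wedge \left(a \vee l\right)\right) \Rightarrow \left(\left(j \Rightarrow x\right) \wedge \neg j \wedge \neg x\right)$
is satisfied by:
  {l: False, x: False, j: False}
  {j: True, l: False, x: False}
  {x: True, l: False, j: False}
  {j: True, x: True, l: False}
  {l: True, j: False, x: False}
  {j: True, l: True, x: False}
  {x: True, l: True, j: False}


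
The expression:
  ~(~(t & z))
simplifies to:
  t & z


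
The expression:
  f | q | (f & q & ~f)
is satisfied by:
  {q: True, f: True}
  {q: True, f: False}
  {f: True, q: False}


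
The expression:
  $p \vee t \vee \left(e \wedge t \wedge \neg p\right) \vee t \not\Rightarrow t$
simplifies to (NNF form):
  $p \vee t$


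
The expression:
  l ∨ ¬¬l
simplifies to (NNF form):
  l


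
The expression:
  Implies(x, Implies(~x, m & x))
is always true.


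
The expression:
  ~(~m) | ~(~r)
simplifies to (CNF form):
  m | r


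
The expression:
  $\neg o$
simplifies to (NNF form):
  $\neg o$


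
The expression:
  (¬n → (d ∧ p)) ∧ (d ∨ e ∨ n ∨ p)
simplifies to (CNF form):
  (d ∨ n) ∧ (n ∨ p)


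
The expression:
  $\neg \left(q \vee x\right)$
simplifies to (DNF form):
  $\neg q \wedge \neg x$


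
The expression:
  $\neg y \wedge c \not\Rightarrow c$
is never true.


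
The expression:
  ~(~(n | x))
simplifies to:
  n | x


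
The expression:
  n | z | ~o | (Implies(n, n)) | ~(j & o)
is always true.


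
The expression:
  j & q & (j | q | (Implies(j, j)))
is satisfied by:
  {j: True, q: True}


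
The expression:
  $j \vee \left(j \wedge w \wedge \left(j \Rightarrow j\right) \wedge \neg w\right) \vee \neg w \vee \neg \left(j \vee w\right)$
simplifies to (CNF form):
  $j \vee \neg w$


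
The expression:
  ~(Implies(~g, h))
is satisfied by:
  {g: False, h: False}


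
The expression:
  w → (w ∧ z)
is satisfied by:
  {z: True, w: False}
  {w: False, z: False}
  {w: True, z: True}


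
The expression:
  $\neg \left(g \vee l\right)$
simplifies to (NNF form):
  $\neg g \wedge \neg l$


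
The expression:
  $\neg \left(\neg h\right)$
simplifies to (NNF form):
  $h$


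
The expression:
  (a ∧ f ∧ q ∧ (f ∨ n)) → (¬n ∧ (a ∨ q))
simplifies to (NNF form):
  ¬a ∨ ¬f ∨ ¬n ∨ ¬q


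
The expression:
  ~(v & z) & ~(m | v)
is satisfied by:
  {v: False, m: False}


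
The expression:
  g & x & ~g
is never true.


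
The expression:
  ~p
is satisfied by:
  {p: False}


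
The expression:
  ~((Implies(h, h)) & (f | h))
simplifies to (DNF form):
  ~f & ~h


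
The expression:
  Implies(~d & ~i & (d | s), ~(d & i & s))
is always true.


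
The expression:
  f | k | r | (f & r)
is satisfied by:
  {r: True, k: True, f: True}
  {r: True, k: True, f: False}
  {r: True, f: True, k: False}
  {r: True, f: False, k: False}
  {k: True, f: True, r: False}
  {k: True, f: False, r: False}
  {f: True, k: False, r: False}


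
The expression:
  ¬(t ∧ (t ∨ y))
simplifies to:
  ¬t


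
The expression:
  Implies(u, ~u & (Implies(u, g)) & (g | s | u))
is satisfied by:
  {u: False}


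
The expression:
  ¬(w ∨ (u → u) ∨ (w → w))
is never true.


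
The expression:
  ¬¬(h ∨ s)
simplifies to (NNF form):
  h ∨ s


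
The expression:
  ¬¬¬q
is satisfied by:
  {q: False}


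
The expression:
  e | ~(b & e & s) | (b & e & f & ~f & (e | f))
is always true.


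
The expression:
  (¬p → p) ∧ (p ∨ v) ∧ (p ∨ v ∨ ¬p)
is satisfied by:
  {p: True}


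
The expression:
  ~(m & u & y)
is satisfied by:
  {u: False, m: False, y: False}
  {y: True, u: False, m: False}
  {m: True, u: False, y: False}
  {y: True, m: True, u: False}
  {u: True, y: False, m: False}
  {y: True, u: True, m: False}
  {m: True, u: True, y: False}


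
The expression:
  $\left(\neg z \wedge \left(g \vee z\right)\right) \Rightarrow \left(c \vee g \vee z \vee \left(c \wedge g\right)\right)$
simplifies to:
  $\text{True}$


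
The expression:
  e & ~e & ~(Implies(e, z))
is never true.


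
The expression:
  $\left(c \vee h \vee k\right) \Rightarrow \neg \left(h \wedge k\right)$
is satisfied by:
  {h: False, k: False}
  {k: True, h: False}
  {h: True, k: False}


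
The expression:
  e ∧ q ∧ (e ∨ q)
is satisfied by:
  {e: True, q: True}


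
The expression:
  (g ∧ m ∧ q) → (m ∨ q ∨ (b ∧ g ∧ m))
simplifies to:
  True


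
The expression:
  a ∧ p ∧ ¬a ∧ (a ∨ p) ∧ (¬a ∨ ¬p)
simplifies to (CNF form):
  False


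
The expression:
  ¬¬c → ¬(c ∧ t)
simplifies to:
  ¬c ∨ ¬t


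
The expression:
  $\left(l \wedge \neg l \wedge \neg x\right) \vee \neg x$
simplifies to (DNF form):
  $\neg x$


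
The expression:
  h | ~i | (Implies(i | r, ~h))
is always true.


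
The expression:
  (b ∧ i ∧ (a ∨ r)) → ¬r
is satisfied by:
  {b: False, i: False, r: False}
  {r: True, b: False, i: False}
  {i: True, b: False, r: False}
  {r: True, i: True, b: False}
  {b: True, r: False, i: False}
  {r: True, b: True, i: False}
  {i: True, b: True, r: False}


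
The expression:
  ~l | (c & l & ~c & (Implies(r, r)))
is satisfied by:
  {l: False}


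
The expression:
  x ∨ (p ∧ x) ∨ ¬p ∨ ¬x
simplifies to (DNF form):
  True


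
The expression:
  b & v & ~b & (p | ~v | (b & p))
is never true.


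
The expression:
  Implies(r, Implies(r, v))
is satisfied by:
  {v: True, r: False}
  {r: False, v: False}
  {r: True, v: True}


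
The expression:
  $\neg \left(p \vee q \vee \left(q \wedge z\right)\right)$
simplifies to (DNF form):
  $\neg p \wedge \neg q$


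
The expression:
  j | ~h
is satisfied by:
  {j: True, h: False}
  {h: False, j: False}
  {h: True, j: True}


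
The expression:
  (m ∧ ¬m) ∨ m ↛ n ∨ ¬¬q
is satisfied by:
  {q: True, m: True, n: False}
  {q: True, m: False, n: False}
  {n: True, q: True, m: True}
  {n: True, q: True, m: False}
  {m: True, n: False, q: False}


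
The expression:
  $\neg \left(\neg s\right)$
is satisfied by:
  {s: True}


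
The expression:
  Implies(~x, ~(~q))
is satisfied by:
  {x: True, q: True}
  {x: True, q: False}
  {q: True, x: False}


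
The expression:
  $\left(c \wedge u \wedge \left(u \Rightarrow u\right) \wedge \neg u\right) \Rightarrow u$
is always true.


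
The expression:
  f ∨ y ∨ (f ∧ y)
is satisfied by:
  {y: True, f: True}
  {y: True, f: False}
  {f: True, y: False}


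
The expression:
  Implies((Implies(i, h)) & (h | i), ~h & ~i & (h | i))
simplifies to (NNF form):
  ~h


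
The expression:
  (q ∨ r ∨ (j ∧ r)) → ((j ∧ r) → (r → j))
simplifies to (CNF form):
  True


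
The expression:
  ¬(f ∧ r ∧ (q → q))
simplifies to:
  ¬f ∨ ¬r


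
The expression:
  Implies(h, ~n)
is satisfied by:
  {h: False, n: False}
  {n: True, h: False}
  {h: True, n: False}


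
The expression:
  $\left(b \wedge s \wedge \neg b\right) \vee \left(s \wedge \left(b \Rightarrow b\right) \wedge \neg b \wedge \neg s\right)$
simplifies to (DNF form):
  $\text{False}$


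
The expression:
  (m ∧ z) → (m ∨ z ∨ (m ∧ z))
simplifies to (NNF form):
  True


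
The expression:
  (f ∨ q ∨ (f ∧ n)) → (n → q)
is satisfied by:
  {q: True, n: False, f: False}
  {q: False, n: False, f: False}
  {f: True, q: True, n: False}
  {f: True, q: False, n: False}
  {n: True, q: True, f: False}
  {n: True, q: False, f: False}
  {n: True, f: True, q: True}


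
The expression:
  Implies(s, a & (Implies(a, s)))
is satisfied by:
  {a: True, s: False}
  {s: False, a: False}
  {s: True, a: True}


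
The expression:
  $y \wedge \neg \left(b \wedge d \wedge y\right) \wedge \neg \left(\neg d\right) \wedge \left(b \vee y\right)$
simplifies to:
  $d \wedge y \wedge \neg b$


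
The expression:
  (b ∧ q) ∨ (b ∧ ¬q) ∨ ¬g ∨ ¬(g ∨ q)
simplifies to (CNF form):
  b ∨ ¬g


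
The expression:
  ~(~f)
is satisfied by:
  {f: True}


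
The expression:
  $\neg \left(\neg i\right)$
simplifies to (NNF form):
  $i$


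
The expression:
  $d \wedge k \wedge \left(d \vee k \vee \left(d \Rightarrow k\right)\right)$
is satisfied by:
  {d: True, k: True}


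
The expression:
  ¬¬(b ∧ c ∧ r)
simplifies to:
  b ∧ c ∧ r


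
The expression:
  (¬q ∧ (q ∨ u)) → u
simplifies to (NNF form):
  True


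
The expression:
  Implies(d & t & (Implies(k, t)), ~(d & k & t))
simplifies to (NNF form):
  ~d | ~k | ~t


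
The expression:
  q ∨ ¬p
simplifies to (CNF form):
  q ∨ ¬p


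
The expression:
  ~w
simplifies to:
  ~w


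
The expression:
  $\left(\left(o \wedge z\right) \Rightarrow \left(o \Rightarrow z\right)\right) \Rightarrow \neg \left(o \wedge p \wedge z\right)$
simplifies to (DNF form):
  $\neg o \vee \neg p \vee \neg z$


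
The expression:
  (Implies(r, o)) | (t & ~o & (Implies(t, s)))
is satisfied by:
  {t: True, o: True, s: True, r: False}
  {t: True, o: True, s: False, r: False}
  {o: True, s: True, t: False, r: False}
  {o: True, t: False, s: False, r: False}
  {t: True, s: True, o: False, r: False}
  {t: True, s: False, o: False, r: False}
  {s: True, t: False, o: False, r: False}
  {t: False, s: False, o: False, r: False}
  {t: True, r: True, o: True, s: True}
  {t: True, r: True, o: True, s: False}
  {r: True, o: True, s: True, t: False}
  {r: True, o: True, s: False, t: False}
  {r: True, t: True, s: True, o: False}


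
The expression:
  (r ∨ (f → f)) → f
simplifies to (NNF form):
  f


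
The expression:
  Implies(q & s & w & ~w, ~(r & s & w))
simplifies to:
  True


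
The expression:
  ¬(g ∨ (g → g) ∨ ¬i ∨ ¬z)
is never true.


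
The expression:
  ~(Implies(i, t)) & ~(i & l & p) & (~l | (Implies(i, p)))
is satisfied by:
  {i: True, l: False, t: False}


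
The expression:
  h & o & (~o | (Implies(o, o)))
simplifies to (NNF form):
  h & o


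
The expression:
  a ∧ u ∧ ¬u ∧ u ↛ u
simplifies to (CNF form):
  False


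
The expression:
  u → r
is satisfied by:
  {r: True, u: False}
  {u: False, r: False}
  {u: True, r: True}


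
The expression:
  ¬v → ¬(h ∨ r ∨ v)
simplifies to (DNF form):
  v ∨ (¬h ∧ ¬r)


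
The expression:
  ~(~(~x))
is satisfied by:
  {x: False}


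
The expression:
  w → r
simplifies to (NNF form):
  r ∨ ¬w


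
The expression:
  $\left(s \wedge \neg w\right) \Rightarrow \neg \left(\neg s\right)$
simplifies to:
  $\text{True}$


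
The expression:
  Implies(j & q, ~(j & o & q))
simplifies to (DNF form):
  ~j | ~o | ~q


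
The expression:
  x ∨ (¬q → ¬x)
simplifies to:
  True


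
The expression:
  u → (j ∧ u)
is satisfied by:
  {j: True, u: False}
  {u: False, j: False}
  {u: True, j: True}


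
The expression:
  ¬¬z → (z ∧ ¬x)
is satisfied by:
  {z: False, x: False}
  {x: True, z: False}
  {z: True, x: False}


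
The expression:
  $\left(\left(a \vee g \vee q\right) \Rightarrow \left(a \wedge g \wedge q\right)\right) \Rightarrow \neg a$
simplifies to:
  $\neg a \vee \neg g \vee \neg q$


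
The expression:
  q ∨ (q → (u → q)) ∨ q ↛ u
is always true.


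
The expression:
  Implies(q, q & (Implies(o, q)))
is always true.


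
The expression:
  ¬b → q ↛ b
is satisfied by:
  {b: True, q: True}
  {b: True, q: False}
  {q: True, b: False}


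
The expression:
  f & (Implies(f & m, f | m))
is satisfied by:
  {f: True}


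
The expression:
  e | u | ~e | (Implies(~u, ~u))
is always true.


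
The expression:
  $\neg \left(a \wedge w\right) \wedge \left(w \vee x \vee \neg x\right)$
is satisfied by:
  {w: False, a: False}
  {a: True, w: False}
  {w: True, a: False}


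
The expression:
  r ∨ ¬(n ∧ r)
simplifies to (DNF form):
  True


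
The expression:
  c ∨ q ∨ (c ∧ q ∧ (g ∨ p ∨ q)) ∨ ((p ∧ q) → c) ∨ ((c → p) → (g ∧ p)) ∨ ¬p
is always true.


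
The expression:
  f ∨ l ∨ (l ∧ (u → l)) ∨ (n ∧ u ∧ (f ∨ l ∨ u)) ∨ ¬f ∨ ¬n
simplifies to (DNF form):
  True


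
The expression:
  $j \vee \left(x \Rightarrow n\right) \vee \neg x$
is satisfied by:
  {n: True, j: True, x: False}
  {n: True, j: False, x: False}
  {j: True, n: False, x: False}
  {n: False, j: False, x: False}
  {n: True, x: True, j: True}
  {n: True, x: True, j: False}
  {x: True, j: True, n: False}


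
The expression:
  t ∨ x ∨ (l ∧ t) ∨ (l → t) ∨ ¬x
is always true.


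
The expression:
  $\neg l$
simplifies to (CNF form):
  $\neg l$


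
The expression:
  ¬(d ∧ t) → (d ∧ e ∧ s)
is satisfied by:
  {t: True, s: True, e: True, d: True}
  {t: True, s: True, d: True, e: False}
  {t: True, e: True, d: True, s: False}
  {t: True, d: True, e: False, s: False}
  {s: True, e: True, d: True, t: False}


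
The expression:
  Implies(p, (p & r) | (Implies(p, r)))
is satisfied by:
  {r: True, p: False}
  {p: False, r: False}
  {p: True, r: True}


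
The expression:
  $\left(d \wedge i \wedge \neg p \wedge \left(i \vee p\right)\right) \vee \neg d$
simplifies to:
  $\left(i \wedge \neg p\right) \vee \neg d$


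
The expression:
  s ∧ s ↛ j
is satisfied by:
  {s: True, j: False}


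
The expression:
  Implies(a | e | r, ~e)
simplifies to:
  ~e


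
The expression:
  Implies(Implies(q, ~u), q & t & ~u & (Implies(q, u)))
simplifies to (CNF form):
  q & u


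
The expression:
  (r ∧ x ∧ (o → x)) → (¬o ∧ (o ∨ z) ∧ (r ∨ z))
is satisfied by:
  {z: True, o: False, x: False, r: False}
  {z: False, o: False, x: False, r: False}
  {o: True, z: True, r: False, x: False}
  {o: True, r: False, z: False, x: False}
  {r: True, z: True, o: False, x: False}
  {r: True, z: False, o: False, x: False}
  {r: True, o: True, z: True, x: False}
  {r: True, o: True, z: False, x: False}
  {x: True, z: True, o: False, r: False}
  {x: True, z: False, o: False, r: False}
  {x: True, o: True, z: True, r: False}
  {x: True, o: True, z: False, r: False}
  {r: True, x: True, z: True, o: False}


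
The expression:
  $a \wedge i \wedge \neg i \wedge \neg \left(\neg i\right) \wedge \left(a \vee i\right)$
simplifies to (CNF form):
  $\text{False}$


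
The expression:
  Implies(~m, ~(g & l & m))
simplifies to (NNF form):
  True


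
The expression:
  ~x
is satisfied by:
  {x: False}


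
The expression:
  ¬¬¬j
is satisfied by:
  {j: False}


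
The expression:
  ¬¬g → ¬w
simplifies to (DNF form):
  ¬g ∨ ¬w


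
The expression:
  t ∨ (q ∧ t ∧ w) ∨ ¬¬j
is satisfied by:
  {t: True, j: True}
  {t: True, j: False}
  {j: True, t: False}


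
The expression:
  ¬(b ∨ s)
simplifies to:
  ¬b ∧ ¬s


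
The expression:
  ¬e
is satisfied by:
  {e: False}


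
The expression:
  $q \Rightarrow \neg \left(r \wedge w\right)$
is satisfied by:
  {w: False, q: False, r: False}
  {r: True, w: False, q: False}
  {q: True, w: False, r: False}
  {r: True, q: True, w: False}
  {w: True, r: False, q: False}
  {r: True, w: True, q: False}
  {q: True, w: True, r: False}


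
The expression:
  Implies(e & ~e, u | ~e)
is always true.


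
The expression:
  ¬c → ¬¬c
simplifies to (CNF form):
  c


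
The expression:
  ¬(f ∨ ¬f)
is never true.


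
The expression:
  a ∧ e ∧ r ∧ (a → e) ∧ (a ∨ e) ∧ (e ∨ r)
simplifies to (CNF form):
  a ∧ e ∧ r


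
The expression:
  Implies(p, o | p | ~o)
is always true.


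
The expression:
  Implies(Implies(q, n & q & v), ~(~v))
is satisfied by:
  {q: True, v: True}
  {q: True, v: False}
  {v: True, q: False}


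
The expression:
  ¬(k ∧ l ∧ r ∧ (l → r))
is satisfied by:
  {l: False, k: False, r: False}
  {r: True, l: False, k: False}
  {k: True, l: False, r: False}
  {r: True, k: True, l: False}
  {l: True, r: False, k: False}
  {r: True, l: True, k: False}
  {k: True, l: True, r: False}


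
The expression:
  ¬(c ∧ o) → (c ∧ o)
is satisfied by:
  {c: True, o: True}


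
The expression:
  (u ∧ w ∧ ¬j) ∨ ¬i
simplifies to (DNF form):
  (u ∧ w ∧ ¬j) ∨ ¬i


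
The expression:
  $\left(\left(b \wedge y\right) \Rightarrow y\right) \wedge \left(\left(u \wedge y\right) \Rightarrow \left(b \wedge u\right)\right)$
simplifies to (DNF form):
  $b \vee \neg u \vee \neg y$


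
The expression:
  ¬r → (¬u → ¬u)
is always true.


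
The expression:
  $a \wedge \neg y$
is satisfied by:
  {a: True, y: False}


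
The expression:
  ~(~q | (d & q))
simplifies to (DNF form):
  q & ~d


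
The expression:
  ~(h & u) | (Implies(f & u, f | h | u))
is always true.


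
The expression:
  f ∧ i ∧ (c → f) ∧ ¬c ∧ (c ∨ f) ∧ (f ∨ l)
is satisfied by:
  {i: True, f: True, c: False}


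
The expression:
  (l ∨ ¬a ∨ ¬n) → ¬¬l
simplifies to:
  l ∨ (a ∧ n)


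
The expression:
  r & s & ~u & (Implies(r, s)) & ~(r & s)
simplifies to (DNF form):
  False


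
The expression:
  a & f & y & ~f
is never true.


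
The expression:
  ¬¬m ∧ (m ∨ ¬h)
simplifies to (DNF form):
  m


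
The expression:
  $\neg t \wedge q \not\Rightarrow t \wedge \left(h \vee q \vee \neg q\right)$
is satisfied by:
  {q: True, t: False}


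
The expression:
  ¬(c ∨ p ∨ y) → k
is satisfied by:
  {y: True, k: True, c: True, p: True}
  {y: True, k: True, c: True, p: False}
  {y: True, k: True, p: True, c: False}
  {y: True, k: True, p: False, c: False}
  {y: True, c: True, p: True, k: False}
  {y: True, c: True, p: False, k: False}
  {y: True, c: False, p: True, k: False}
  {y: True, c: False, p: False, k: False}
  {k: True, c: True, p: True, y: False}
  {k: True, c: True, p: False, y: False}
  {k: True, p: True, c: False, y: False}
  {k: True, p: False, c: False, y: False}
  {c: True, p: True, k: False, y: False}
  {c: True, k: False, p: False, y: False}
  {p: True, k: False, c: False, y: False}


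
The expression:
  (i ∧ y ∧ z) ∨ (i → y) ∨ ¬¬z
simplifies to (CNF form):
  y ∨ z ∨ ¬i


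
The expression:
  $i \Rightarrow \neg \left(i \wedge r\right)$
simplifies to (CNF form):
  $\neg i \vee \neg r$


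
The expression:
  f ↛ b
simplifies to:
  f ∧ ¬b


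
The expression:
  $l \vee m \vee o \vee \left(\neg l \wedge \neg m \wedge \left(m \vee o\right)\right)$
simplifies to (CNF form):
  $l \vee m \vee o$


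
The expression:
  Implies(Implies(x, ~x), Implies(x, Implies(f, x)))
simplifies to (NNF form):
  True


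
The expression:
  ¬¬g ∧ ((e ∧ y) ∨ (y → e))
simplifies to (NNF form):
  g ∧ (e ∨ ¬y)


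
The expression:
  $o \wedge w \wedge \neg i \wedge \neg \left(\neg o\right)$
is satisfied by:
  {w: True, o: True, i: False}


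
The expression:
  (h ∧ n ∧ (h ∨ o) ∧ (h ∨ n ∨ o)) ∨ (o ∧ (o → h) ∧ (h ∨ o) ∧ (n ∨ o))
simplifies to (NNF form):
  h ∧ (n ∨ o)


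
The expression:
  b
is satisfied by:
  {b: True}


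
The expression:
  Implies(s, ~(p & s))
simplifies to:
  ~p | ~s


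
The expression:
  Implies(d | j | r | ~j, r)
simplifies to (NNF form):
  r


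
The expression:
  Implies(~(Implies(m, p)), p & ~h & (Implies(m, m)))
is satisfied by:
  {p: True, m: False}
  {m: False, p: False}
  {m: True, p: True}


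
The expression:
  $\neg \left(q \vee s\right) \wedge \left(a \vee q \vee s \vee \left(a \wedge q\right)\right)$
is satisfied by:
  {a: True, q: False, s: False}


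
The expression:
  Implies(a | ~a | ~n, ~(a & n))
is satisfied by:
  {n: False, a: False}
  {a: True, n: False}
  {n: True, a: False}


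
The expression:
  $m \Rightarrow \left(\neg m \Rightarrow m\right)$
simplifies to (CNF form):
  $\text{True}$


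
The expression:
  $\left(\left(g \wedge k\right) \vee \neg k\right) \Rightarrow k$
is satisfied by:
  {k: True}


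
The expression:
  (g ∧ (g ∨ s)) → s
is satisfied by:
  {s: True, g: False}
  {g: False, s: False}
  {g: True, s: True}
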